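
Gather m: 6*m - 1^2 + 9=6*m + 8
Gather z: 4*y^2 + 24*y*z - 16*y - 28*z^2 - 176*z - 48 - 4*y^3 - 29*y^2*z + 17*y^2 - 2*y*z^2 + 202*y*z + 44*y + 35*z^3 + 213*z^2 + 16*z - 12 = -4*y^3 + 21*y^2 + 28*y + 35*z^3 + z^2*(185 - 2*y) + z*(-29*y^2 + 226*y - 160) - 60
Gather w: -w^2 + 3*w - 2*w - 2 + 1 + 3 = -w^2 + w + 2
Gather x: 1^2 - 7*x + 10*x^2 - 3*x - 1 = 10*x^2 - 10*x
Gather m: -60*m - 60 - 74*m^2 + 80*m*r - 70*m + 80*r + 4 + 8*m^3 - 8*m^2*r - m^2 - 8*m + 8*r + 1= 8*m^3 + m^2*(-8*r - 75) + m*(80*r - 138) + 88*r - 55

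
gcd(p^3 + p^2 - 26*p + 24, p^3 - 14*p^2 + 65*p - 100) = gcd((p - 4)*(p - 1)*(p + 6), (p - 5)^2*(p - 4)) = p - 4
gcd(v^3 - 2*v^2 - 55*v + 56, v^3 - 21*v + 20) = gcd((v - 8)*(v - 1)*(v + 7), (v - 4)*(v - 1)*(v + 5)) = v - 1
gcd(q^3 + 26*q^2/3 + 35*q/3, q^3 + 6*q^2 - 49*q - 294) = q + 7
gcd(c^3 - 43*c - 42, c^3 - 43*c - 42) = c^3 - 43*c - 42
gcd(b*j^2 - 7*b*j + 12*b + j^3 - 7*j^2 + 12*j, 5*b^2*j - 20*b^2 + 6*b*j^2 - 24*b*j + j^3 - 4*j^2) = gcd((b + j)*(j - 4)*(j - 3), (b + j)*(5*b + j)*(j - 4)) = b*j - 4*b + j^2 - 4*j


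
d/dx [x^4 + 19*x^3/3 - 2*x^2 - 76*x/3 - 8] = 4*x^3 + 19*x^2 - 4*x - 76/3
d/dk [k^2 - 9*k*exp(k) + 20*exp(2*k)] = -9*k*exp(k) + 2*k + 40*exp(2*k) - 9*exp(k)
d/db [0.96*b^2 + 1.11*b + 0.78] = 1.92*b + 1.11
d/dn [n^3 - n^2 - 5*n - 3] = 3*n^2 - 2*n - 5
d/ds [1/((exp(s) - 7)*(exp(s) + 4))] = (3 - 2*exp(s))*exp(s)/(exp(4*s) - 6*exp(3*s) - 47*exp(2*s) + 168*exp(s) + 784)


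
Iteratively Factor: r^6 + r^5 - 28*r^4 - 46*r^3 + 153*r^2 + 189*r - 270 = (r - 2)*(r^5 + 3*r^4 - 22*r^3 - 90*r^2 - 27*r + 135) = (r - 2)*(r + 3)*(r^4 - 22*r^2 - 24*r + 45) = (r - 2)*(r + 3)^2*(r^3 - 3*r^2 - 13*r + 15) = (r - 5)*(r - 2)*(r + 3)^2*(r^2 + 2*r - 3) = (r - 5)*(r - 2)*(r + 3)^3*(r - 1)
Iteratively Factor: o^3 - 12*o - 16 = (o + 2)*(o^2 - 2*o - 8) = (o + 2)^2*(o - 4)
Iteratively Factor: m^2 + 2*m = (m)*(m + 2)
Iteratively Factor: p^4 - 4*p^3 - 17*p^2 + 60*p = (p - 5)*(p^3 + p^2 - 12*p) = (p - 5)*(p + 4)*(p^2 - 3*p) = (p - 5)*(p - 3)*(p + 4)*(p)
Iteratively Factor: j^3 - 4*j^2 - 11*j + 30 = (j + 3)*(j^2 - 7*j + 10) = (j - 2)*(j + 3)*(j - 5)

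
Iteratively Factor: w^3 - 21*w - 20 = (w + 4)*(w^2 - 4*w - 5) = (w + 1)*(w + 4)*(w - 5)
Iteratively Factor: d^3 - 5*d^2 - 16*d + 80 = (d - 4)*(d^2 - d - 20) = (d - 5)*(d - 4)*(d + 4)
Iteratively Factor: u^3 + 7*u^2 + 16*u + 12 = (u + 2)*(u^2 + 5*u + 6) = (u + 2)*(u + 3)*(u + 2)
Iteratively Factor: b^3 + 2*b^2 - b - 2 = (b + 2)*(b^2 - 1) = (b - 1)*(b + 2)*(b + 1)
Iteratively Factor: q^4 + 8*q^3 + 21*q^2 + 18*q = (q)*(q^3 + 8*q^2 + 21*q + 18) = q*(q + 3)*(q^2 + 5*q + 6) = q*(q + 3)^2*(q + 2)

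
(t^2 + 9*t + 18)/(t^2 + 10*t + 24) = (t + 3)/(t + 4)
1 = 1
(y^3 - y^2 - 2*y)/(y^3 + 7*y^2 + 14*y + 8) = y*(y - 2)/(y^2 + 6*y + 8)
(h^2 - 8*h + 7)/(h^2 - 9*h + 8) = (h - 7)/(h - 8)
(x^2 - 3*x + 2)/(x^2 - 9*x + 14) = (x - 1)/(x - 7)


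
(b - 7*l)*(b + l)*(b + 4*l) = b^3 - 2*b^2*l - 31*b*l^2 - 28*l^3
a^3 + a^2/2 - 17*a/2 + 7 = (a - 2)*(a - 1)*(a + 7/2)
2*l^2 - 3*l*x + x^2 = (-2*l + x)*(-l + x)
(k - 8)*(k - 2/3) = k^2 - 26*k/3 + 16/3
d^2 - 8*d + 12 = (d - 6)*(d - 2)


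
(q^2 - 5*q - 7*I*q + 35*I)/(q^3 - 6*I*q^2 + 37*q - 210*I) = (q - 5)/(q^2 + I*q + 30)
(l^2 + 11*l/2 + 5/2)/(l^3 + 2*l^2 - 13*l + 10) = (l + 1/2)/(l^2 - 3*l + 2)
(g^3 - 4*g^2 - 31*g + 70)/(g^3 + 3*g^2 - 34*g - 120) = (g^2 - 9*g + 14)/(g^2 - 2*g - 24)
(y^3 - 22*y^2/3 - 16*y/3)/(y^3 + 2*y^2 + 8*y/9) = 3*(y - 8)/(3*y + 4)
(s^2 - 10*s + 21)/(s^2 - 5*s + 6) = (s - 7)/(s - 2)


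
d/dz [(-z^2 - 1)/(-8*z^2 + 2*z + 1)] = 2*(-z^2 - 9*z + 1)/(64*z^4 - 32*z^3 - 12*z^2 + 4*z + 1)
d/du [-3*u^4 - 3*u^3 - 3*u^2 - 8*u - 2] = -12*u^3 - 9*u^2 - 6*u - 8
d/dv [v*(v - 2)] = 2*v - 2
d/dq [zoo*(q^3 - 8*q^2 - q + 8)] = zoo*(q^2 + q + 1)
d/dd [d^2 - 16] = 2*d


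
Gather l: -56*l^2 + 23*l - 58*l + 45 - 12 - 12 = -56*l^2 - 35*l + 21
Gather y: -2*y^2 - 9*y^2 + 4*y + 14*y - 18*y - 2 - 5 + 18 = 11 - 11*y^2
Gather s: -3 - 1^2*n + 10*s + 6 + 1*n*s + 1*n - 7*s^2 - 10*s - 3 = n*s - 7*s^2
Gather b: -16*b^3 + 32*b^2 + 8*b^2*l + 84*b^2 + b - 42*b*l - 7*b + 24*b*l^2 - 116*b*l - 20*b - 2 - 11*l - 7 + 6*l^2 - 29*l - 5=-16*b^3 + b^2*(8*l + 116) + b*(24*l^2 - 158*l - 26) + 6*l^2 - 40*l - 14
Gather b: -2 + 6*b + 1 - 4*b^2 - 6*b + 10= 9 - 4*b^2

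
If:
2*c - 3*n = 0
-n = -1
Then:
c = 3/2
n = 1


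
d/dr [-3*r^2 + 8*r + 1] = 8 - 6*r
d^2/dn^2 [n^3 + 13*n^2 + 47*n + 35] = 6*n + 26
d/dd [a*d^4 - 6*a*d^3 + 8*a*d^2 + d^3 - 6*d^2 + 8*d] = 4*a*d^3 - 18*a*d^2 + 16*a*d + 3*d^2 - 12*d + 8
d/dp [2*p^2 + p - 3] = 4*p + 1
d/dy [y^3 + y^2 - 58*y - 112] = 3*y^2 + 2*y - 58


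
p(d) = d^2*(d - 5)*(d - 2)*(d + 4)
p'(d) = d^2*(d - 5)*(d - 2) + d^2*(d - 5)*(d + 4) + d^2*(d - 2)*(d + 4) + 2*d*(d - 5)*(d - 2)*(d + 4) = d*(5*d^3 - 12*d^2 - 54*d + 80)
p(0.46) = 6.60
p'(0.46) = 24.43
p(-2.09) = 241.93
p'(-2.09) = -198.12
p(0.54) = 8.62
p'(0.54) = 25.99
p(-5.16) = -2246.80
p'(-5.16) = 3342.69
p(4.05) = -257.15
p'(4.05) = -13.69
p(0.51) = 7.85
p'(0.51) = 25.50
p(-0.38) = 6.69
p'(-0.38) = -37.43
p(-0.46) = 10.06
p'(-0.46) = -46.83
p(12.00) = 161280.00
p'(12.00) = 76128.00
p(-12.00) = -274176.00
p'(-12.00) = 115680.00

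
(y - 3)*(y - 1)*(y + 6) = y^3 + 2*y^2 - 21*y + 18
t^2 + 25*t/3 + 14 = (t + 7/3)*(t + 6)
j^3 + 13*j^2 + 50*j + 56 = (j + 2)*(j + 4)*(j + 7)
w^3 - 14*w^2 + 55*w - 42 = (w - 7)*(w - 6)*(w - 1)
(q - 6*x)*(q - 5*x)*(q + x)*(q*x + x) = q^4*x - 10*q^3*x^2 + q^3*x + 19*q^2*x^3 - 10*q^2*x^2 + 30*q*x^4 + 19*q*x^3 + 30*x^4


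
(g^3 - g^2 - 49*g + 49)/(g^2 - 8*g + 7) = g + 7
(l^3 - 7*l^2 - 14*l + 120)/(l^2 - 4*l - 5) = (l^2 - 2*l - 24)/(l + 1)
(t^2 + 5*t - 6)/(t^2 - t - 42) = (t - 1)/(t - 7)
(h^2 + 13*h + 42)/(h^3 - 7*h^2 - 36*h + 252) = (h + 7)/(h^2 - 13*h + 42)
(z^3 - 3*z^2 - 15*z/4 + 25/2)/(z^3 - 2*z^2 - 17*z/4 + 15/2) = (2*z - 5)/(2*z - 3)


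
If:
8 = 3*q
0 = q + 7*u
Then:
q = 8/3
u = -8/21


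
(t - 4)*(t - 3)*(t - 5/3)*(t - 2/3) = t^4 - 28*t^3/3 + 265*t^2/9 - 322*t/9 + 40/3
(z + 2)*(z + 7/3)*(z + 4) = z^3 + 25*z^2/3 + 22*z + 56/3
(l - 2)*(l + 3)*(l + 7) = l^3 + 8*l^2 + l - 42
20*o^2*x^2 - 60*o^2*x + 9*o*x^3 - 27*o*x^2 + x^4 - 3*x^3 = x*(4*o + x)*(5*o + x)*(x - 3)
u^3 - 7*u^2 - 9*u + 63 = (u - 7)*(u - 3)*(u + 3)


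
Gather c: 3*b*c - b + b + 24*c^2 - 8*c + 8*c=3*b*c + 24*c^2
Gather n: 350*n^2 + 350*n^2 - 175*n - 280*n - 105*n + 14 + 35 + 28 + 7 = 700*n^2 - 560*n + 84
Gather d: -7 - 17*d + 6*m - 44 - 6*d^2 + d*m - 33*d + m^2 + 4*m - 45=-6*d^2 + d*(m - 50) + m^2 + 10*m - 96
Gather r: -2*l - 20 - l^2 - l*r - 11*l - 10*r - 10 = -l^2 - 13*l + r*(-l - 10) - 30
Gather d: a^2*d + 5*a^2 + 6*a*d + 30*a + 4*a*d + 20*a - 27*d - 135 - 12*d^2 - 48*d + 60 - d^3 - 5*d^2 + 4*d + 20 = 5*a^2 + 50*a - d^3 - 17*d^2 + d*(a^2 + 10*a - 71) - 55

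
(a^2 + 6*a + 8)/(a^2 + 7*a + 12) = (a + 2)/(a + 3)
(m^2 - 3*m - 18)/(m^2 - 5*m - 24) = (m - 6)/(m - 8)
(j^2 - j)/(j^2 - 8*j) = (j - 1)/(j - 8)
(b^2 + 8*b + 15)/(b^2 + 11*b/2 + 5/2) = 2*(b + 3)/(2*b + 1)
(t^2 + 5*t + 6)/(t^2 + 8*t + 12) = (t + 3)/(t + 6)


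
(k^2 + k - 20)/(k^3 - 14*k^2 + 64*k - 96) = (k + 5)/(k^2 - 10*k + 24)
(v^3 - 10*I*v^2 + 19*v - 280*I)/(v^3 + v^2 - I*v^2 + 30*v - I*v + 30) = (v^2 - 15*I*v - 56)/(v^2 + v*(1 - 6*I) - 6*I)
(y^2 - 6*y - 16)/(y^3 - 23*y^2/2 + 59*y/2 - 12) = 2*(y + 2)/(2*y^2 - 7*y + 3)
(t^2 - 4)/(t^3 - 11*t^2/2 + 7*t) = 2*(t + 2)/(t*(2*t - 7))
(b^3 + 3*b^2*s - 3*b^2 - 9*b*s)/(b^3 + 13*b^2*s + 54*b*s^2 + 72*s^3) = b*(b - 3)/(b^2 + 10*b*s + 24*s^2)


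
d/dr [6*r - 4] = 6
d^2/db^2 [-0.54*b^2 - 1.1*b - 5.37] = -1.08000000000000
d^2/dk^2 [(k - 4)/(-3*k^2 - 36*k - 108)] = 2*(24 - k)/(3*(k^4 + 24*k^3 + 216*k^2 + 864*k + 1296))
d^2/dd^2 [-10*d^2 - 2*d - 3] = -20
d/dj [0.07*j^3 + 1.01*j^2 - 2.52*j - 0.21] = 0.21*j^2 + 2.02*j - 2.52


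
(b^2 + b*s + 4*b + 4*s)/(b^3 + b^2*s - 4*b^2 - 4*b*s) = (b + 4)/(b*(b - 4))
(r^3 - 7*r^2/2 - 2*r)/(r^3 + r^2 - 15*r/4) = 2*(2*r^2 - 7*r - 4)/(4*r^2 + 4*r - 15)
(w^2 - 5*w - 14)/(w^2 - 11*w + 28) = (w + 2)/(w - 4)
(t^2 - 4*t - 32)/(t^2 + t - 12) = (t - 8)/(t - 3)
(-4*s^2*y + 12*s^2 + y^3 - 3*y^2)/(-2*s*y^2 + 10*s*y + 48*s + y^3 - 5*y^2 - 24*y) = (2*s*y - 6*s + y^2 - 3*y)/(y^2 - 5*y - 24)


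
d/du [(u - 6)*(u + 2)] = 2*u - 4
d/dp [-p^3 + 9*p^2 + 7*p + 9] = -3*p^2 + 18*p + 7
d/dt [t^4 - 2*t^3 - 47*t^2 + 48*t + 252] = 4*t^3 - 6*t^2 - 94*t + 48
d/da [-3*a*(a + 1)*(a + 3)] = -9*a^2 - 24*a - 9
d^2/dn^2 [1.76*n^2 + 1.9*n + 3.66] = 3.52000000000000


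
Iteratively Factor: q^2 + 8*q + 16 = (q + 4)*(q + 4)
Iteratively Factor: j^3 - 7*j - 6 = (j - 3)*(j^2 + 3*j + 2) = (j - 3)*(j + 2)*(j + 1)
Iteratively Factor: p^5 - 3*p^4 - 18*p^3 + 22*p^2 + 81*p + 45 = (p - 3)*(p^4 - 18*p^2 - 32*p - 15) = (p - 3)*(p + 3)*(p^3 - 3*p^2 - 9*p - 5) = (p - 5)*(p - 3)*(p + 3)*(p^2 + 2*p + 1) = (p - 5)*(p - 3)*(p + 1)*(p + 3)*(p + 1)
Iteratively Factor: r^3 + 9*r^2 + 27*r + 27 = (r + 3)*(r^2 + 6*r + 9) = (r + 3)^2*(r + 3)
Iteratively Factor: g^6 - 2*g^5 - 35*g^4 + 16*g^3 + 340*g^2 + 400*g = (g - 5)*(g^5 + 3*g^4 - 20*g^3 - 84*g^2 - 80*g) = g*(g - 5)*(g^4 + 3*g^3 - 20*g^2 - 84*g - 80) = g*(g - 5)*(g + 4)*(g^3 - g^2 - 16*g - 20) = g*(g - 5)*(g + 2)*(g + 4)*(g^2 - 3*g - 10) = g*(g - 5)*(g + 2)^2*(g + 4)*(g - 5)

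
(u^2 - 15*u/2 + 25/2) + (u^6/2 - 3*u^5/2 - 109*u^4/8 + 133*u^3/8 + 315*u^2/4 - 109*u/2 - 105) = u^6/2 - 3*u^5/2 - 109*u^4/8 + 133*u^3/8 + 319*u^2/4 - 62*u - 185/2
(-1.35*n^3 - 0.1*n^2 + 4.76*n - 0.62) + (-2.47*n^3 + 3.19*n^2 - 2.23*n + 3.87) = -3.82*n^3 + 3.09*n^2 + 2.53*n + 3.25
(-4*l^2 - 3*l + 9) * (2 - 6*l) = 24*l^3 + 10*l^2 - 60*l + 18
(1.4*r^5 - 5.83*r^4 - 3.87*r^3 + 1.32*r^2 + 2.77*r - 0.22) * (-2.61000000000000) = -3.654*r^5 + 15.2163*r^4 + 10.1007*r^3 - 3.4452*r^2 - 7.2297*r + 0.5742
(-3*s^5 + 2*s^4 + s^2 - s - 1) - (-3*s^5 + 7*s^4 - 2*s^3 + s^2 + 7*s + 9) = -5*s^4 + 2*s^3 - 8*s - 10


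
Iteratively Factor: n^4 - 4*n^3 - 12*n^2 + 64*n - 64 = (n - 2)*(n^3 - 2*n^2 - 16*n + 32) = (n - 2)^2*(n^2 - 16) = (n - 4)*(n - 2)^2*(n + 4)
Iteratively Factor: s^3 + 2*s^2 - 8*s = (s)*(s^2 + 2*s - 8) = s*(s - 2)*(s + 4)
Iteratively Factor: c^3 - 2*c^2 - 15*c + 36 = (c - 3)*(c^2 + c - 12) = (c - 3)*(c + 4)*(c - 3)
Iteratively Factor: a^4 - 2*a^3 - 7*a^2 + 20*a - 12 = (a - 2)*(a^3 - 7*a + 6) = (a - 2)*(a - 1)*(a^2 + a - 6) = (a - 2)^2*(a - 1)*(a + 3)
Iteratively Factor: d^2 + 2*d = (d)*(d + 2)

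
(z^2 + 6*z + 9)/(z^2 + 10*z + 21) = (z + 3)/(z + 7)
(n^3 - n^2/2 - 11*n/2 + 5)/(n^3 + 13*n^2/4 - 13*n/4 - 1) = 2*(2*n^2 + n - 10)/(4*n^2 + 17*n + 4)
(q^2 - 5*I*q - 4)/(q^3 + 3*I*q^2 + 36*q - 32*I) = 1/(q + 8*I)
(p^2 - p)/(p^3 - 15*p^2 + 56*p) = (p - 1)/(p^2 - 15*p + 56)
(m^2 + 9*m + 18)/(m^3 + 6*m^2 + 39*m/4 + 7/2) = 4*(m^2 + 9*m + 18)/(4*m^3 + 24*m^2 + 39*m + 14)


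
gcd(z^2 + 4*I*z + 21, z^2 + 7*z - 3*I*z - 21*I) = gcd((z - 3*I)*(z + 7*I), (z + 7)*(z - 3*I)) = z - 3*I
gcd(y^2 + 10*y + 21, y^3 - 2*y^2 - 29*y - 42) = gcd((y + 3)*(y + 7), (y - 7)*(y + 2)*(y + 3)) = y + 3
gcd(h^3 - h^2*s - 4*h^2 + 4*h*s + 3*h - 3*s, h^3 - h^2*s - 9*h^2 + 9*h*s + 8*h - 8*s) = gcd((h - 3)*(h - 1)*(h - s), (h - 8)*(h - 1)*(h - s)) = -h^2 + h*s + h - s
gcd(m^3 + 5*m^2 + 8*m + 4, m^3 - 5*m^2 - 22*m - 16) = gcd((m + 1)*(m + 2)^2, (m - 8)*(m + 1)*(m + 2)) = m^2 + 3*m + 2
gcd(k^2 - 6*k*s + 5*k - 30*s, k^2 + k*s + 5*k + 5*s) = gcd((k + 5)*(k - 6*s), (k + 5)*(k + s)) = k + 5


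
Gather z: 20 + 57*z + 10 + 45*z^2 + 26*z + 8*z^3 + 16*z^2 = 8*z^3 + 61*z^2 + 83*z + 30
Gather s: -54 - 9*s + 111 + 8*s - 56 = 1 - s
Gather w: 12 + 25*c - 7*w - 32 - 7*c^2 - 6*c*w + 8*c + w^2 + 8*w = -7*c^2 + 33*c + w^2 + w*(1 - 6*c) - 20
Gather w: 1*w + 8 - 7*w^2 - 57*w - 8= -7*w^2 - 56*w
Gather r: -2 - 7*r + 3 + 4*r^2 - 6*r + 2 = 4*r^2 - 13*r + 3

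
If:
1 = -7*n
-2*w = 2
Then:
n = -1/7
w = -1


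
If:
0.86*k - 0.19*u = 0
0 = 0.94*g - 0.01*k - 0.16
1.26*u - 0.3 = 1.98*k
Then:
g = 0.17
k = 0.08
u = 0.36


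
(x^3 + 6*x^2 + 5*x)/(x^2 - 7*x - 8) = x*(x + 5)/(x - 8)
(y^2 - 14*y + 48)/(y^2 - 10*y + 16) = (y - 6)/(y - 2)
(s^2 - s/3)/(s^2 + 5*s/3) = (3*s - 1)/(3*s + 5)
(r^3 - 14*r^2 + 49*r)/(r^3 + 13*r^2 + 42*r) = (r^2 - 14*r + 49)/(r^2 + 13*r + 42)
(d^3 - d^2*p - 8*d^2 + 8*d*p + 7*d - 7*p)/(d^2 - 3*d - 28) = (d^2 - d*p - d + p)/(d + 4)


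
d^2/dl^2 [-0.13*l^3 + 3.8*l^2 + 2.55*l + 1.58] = 7.6 - 0.78*l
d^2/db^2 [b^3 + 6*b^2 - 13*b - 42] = 6*b + 12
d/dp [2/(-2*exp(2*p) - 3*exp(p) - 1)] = (8*exp(p) + 6)*exp(p)/(2*exp(2*p) + 3*exp(p) + 1)^2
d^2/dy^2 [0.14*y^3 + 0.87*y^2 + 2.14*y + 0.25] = 0.84*y + 1.74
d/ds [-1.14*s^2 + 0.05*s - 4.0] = 0.05 - 2.28*s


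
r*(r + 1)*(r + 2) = r^3 + 3*r^2 + 2*r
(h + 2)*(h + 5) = h^2 + 7*h + 10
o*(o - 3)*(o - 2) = o^3 - 5*o^2 + 6*o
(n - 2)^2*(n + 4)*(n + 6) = n^4 + 6*n^3 - 12*n^2 - 56*n + 96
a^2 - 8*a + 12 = (a - 6)*(a - 2)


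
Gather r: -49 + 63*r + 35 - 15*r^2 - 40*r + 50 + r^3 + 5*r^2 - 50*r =r^3 - 10*r^2 - 27*r + 36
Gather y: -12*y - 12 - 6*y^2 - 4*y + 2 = -6*y^2 - 16*y - 10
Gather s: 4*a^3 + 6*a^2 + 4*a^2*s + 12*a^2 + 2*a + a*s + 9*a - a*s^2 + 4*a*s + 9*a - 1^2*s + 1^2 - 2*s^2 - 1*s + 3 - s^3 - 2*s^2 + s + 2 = 4*a^3 + 18*a^2 + 20*a - s^3 + s^2*(-a - 4) + s*(4*a^2 + 5*a - 1) + 6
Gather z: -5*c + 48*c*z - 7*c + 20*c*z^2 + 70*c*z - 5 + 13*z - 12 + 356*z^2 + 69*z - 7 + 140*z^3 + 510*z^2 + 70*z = -12*c + 140*z^3 + z^2*(20*c + 866) + z*(118*c + 152) - 24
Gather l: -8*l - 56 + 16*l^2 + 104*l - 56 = 16*l^2 + 96*l - 112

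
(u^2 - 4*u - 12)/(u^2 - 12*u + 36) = (u + 2)/(u - 6)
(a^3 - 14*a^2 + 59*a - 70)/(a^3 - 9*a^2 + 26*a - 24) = (a^2 - 12*a + 35)/(a^2 - 7*a + 12)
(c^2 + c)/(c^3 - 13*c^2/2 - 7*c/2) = 2*(c + 1)/(2*c^2 - 13*c - 7)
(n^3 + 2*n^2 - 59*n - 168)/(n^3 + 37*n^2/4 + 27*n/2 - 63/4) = 4*(n - 8)/(4*n - 3)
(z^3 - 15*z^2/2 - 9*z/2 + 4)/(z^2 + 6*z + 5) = (z^2 - 17*z/2 + 4)/(z + 5)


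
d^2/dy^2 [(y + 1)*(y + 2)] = 2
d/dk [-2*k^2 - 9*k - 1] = -4*k - 9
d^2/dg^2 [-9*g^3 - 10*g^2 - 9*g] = -54*g - 20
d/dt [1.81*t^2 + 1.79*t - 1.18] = 3.62*t + 1.79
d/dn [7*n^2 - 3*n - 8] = 14*n - 3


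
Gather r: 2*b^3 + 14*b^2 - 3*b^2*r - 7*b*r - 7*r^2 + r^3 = 2*b^3 + 14*b^2 + r^3 - 7*r^2 + r*(-3*b^2 - 7*b)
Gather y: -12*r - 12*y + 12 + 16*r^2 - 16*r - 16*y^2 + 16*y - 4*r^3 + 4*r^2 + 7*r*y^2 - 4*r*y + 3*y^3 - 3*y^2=-4*r^3 + 20*r^2 - 28*r + 3*y^3 + y^2*(7*r - 19) + y*(4 - 4*r) + 12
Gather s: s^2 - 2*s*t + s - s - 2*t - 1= s^2 - 2*s*t - 2*t - 1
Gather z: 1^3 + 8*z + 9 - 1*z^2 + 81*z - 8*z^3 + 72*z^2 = -8*z^3 + 71*z^2 + 89*z + 10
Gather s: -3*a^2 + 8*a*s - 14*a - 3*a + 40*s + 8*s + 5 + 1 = -3*a^2 - 17*a + s*(8*a + 48) + 6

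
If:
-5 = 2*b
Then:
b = -5/2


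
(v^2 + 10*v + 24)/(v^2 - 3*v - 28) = (v + 6)/(v - 7)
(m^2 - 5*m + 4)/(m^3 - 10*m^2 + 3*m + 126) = (m^2 - 5*m + 4)/(m^3 - 10*m^2 + 3*m + 126)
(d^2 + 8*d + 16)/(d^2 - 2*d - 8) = (d^2 + 8*d + 16)/(d^2 - 2*d - 8)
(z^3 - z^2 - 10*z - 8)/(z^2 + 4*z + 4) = (z^2 - 3*z - 4)/(z + 2)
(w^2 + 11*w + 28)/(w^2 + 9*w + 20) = (w + 7)/(w + 5)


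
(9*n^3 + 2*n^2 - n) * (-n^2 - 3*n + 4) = -9*n^5 - 29*n^4 + 31*n^3 + 11*n^2 - 4*n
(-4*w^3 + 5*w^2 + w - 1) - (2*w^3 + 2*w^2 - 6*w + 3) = -6*w^3 + 3*w^2 + 7*w - 4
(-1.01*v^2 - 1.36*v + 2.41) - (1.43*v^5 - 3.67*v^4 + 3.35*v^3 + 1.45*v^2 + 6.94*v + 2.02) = -1.43*v^5 + 3.67*v^4 - 3.35*v^3 - 2.46*v^2 - 8.3*v + 0.39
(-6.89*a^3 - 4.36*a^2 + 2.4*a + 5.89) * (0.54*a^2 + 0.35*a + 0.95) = -3.7206*a^5 - 4.7659*a^4 - 6.7755*a^3 - 0.1214*a^2 + 4.3415*a + 5.5955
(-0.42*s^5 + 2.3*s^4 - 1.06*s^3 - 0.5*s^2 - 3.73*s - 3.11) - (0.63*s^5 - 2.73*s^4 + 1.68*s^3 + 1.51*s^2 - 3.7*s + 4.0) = -1.05*s^5 + 5.03*s^4 - 2.74*s^3 - 2.01*s^2 - 0.0299999999999998*s - 7.11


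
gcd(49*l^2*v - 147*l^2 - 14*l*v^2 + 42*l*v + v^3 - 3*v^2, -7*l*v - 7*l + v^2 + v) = -7*l + v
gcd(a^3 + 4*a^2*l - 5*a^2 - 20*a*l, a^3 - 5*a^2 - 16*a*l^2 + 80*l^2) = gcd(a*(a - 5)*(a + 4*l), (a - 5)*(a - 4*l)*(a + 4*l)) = a^2 + 4*a*l - 5*a - 20*l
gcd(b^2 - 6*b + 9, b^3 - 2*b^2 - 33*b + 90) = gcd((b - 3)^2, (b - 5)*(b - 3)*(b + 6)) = b - 3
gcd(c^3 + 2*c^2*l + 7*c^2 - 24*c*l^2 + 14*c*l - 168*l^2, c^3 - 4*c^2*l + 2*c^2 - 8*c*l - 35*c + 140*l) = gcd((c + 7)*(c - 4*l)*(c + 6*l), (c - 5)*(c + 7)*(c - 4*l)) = c^2 - 4*c*l + 7*c - 28*l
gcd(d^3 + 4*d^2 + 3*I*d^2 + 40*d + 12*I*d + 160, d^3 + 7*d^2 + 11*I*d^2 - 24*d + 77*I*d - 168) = d + 8*I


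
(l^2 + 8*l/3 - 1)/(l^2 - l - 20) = (-l^2 - 8*l/3 + 1)/(-l^2 + l + 20)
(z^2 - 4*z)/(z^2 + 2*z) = (z - 4)/(z + 2)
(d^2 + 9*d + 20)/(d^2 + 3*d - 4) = (d + 5)/(d - 1)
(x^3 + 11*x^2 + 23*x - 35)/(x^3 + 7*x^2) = 1 + 4/x - 5/x^2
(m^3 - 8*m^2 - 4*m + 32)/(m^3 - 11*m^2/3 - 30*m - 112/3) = 3*(m - 2)/(3*m + 7)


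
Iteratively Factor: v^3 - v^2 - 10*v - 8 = (v - 4)*(v^2 + 3*v + 2) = (v - 4)*(v + 1)*(v + 2)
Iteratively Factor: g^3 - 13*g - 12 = (g + 1)*(g^2 - g - 12) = (g - 4)*(g + 1)*(g + 3)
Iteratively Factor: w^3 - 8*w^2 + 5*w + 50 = (w - 5)*(w^2 - 3*w - 10) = (w - 5)^2*(w + 2)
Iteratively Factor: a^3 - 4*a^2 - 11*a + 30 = (a + 3)*(a^2 - 7*a + 10) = (a - 5)*(a + 3)*(a - 2)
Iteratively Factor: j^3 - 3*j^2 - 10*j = (j - 5)*(j^2 + 2*j) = (j - 5)*(j + 2)*(j)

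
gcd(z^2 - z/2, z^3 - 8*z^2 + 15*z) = z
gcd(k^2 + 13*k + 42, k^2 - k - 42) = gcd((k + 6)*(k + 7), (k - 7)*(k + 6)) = k + 6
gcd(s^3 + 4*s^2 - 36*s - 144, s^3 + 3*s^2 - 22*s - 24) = s + 6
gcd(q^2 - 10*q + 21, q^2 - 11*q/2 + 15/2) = q - 3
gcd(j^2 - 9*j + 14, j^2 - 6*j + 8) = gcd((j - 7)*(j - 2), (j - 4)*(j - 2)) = j - 2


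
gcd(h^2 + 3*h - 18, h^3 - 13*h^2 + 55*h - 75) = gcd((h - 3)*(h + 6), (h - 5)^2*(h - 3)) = h - 3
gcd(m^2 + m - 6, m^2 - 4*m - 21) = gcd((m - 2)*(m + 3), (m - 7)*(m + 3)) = m + 3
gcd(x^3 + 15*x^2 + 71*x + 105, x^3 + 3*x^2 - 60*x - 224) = x + 7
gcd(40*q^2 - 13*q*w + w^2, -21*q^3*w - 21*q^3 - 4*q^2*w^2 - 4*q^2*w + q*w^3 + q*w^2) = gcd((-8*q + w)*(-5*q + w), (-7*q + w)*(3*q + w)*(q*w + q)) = 1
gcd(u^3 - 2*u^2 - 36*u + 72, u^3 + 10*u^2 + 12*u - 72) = u^2 + 4*u - 12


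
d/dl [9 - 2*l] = -2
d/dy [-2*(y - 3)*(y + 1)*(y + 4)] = -6*y^2 - 8*y + 22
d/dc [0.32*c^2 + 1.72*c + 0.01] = 0.64*c + 1.72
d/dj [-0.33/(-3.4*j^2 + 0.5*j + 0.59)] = (0.165 - 2.244*j)/(-3.4*j^2 + 0.5*j + 0.59)^2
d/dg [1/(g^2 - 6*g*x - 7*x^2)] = 2*(-g + 3*x)/(-g^2 + 6*g*x + 7*x^2)^2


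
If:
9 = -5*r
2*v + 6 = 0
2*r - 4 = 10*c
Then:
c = -19/25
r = -9/5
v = -3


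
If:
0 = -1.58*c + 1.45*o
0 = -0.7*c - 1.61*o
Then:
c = 0.00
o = 0.00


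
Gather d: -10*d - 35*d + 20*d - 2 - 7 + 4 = -25*d - 5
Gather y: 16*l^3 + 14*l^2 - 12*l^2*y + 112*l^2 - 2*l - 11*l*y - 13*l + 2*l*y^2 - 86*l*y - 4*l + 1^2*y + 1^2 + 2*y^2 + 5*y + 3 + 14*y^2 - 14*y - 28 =16*l^3 + 126*l^2 - 19*l + y^2*(2*l + 16) + y*(-12*l^2 - 97*l - 8) - 24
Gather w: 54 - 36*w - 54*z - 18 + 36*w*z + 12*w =w*(36*z - 24) - 54*z + 36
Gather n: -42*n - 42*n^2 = -42*n^2 - 42*n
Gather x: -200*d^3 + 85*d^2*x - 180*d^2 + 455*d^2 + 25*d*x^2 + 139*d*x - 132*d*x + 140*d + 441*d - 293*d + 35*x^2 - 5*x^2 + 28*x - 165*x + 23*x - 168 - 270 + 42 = -200*d^3 + 275*d^2 + 288*d + x^2*(25*d + 30) + x*(85*d^2 + 7*d - 114) - 396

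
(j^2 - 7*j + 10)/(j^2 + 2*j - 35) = (j - 2)/(j + 7)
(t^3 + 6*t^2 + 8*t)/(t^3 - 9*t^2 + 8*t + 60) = t*(t + 4)/(t^2 - 11*t + 30)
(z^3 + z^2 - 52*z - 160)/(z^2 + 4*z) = z - 3 - 40/z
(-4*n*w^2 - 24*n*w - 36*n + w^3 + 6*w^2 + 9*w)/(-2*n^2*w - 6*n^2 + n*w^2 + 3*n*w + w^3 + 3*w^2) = (-4*n*w - 12*n + w^2 + 3*w)/(-2*n^2 + n*w + w^2)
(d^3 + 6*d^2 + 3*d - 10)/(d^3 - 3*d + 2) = (d + 5)/(d - 1)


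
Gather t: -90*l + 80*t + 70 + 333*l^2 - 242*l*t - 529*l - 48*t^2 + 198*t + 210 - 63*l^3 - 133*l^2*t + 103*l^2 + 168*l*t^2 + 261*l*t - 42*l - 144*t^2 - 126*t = -63*l^3 + 436*l^2 - 661*l + t^2*(168*l - 192) + t*(-133*l^2 + 19*l + 152) + 280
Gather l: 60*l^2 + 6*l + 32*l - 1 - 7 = 60*l^2 + 38*l - 8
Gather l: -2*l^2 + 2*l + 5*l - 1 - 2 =-2*l^2 + 7*l - 3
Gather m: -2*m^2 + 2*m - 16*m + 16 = -2*m^2 - 14*m + 16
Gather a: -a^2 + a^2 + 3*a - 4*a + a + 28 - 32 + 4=0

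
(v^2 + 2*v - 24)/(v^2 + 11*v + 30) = (v - 4)/(v + 5)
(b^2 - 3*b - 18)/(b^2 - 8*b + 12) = (b + 3)/(b - 2)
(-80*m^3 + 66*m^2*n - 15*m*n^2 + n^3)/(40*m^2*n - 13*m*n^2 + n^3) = (-2*m + n)/n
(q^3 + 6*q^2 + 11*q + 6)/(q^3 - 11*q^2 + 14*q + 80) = (q^2 + 4*q + 3)/(q^2 - 13*q + 40)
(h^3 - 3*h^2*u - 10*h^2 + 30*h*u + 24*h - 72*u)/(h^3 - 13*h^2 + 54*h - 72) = (h - 3*u)/(h - 3)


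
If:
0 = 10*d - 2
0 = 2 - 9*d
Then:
No Solution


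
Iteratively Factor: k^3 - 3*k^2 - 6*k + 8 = (k - 4)*(k^2 + k - 2) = (k - 4)*(k + 2)*(k - 1)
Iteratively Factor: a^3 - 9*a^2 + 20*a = (a - 5)*(a^2 - 4*a) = a*(a - 5)*(a - 4)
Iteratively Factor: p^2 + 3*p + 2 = (p + 2)*(p + 1)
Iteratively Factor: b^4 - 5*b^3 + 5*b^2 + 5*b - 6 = (b - 3)*(b^3 - 2*b^2 - b + 2) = (b - 3)*(b - 2)*(b^2 - 1) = (b - 3)*(b - 2)*(b - 1)*(b + 1)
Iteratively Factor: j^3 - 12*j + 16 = (j - 2)*(j^2 + 2*j - 8) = (j - 2)^2*(j + 4)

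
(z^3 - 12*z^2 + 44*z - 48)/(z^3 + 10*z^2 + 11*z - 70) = (z^2 - 10*z + 24)/(z^2 + 12*z + 35)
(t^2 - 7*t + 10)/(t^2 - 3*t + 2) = (t - 5)/(t - 1)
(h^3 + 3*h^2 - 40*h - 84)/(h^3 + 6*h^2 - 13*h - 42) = (h - 6)/(h - 3)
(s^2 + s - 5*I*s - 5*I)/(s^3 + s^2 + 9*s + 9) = (s - 5*I)/(s^2 + 9)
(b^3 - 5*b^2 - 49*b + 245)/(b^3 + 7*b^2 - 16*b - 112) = (b^2 - 12*b + 35)/(b^2 - 16)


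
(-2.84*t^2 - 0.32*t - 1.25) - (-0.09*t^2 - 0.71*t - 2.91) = -2.75*t^2 + 0.39*t + 1.66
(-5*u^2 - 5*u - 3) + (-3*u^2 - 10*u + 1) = -8*u^2 - 15*u - 2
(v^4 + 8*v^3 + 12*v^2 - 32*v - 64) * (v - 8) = v^5 - 52*v^3 - 128*v^2 + 192*v + 512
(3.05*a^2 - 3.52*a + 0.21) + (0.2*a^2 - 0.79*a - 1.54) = 3.25*a^2 - 4.31*a - 1.33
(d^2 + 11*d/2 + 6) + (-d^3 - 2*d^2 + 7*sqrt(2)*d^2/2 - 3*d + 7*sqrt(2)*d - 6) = -d^3 - d^2 + 7*sqrt(2)*d^2/2 + 5*d/2 + 7*sqrt(2)*d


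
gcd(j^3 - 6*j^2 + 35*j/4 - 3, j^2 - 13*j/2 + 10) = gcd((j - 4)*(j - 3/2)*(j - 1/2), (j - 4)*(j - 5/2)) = j - 4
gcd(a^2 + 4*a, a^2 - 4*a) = a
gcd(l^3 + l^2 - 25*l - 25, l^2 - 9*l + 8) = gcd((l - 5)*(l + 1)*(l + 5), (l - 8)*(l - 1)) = 1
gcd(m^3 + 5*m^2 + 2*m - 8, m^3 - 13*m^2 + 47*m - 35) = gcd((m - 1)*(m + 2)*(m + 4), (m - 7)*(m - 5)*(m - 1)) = m - 1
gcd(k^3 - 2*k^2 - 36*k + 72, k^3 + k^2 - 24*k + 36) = k^2 + 4*k - 12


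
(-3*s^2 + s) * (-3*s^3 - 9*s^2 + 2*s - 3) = 9*s^5 + 24*s^4 - 15*s^3 + 11*s^2 - 3*s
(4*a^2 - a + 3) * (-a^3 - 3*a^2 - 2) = -4*a^5 - 11*a^4 - 17*a^2 + 2*a - 6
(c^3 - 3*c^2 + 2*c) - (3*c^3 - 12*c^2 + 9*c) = -2*c^3 + 9*c^2 - 7*c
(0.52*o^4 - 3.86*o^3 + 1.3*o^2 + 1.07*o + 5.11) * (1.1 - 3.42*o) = -1.7784*o^5 + 13.7732*o^4 - 8.692*o^3 - 2.2294*o^2 - 16.2992*o + 5.621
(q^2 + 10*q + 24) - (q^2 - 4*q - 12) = 14*q + 36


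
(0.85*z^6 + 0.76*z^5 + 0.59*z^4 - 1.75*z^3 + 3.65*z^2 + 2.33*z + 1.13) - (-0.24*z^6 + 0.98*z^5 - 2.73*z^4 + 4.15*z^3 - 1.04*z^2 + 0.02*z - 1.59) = 1.09*z^6 - 0.22*z^5 + 3.32*z^4 - 5.9*z^3 + 4.69*z^2 + 2.31*z + 2.72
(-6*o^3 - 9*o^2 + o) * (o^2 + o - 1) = -6*o^5 - 15*o^4 - 2*o^3 + 10*o^2 - o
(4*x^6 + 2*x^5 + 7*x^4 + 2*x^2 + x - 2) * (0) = 0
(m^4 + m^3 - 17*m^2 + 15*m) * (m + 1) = m^5 + 2*m^4 - 16*m^3 - 2*m^2 + 15*m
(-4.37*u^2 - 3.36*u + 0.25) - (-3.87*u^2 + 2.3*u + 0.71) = -0.5*u^2 - 5.66*u - 0.46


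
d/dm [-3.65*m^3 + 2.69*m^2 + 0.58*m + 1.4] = -10.95*m^2 + 5.38*m + 0.58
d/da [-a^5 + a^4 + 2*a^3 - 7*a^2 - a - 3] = -5*a^4 + 4*a^3 + 6*a^2 - 14*a - 1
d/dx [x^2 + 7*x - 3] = 2*x + 7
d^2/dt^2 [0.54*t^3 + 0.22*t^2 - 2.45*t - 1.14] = 3.24*t + 0.44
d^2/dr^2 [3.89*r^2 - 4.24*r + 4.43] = 7.78000000000000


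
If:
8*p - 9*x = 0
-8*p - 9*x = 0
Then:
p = 0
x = 0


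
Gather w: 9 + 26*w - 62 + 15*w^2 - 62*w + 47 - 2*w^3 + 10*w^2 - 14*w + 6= -2*w^3 + 25*w^2 - 50*w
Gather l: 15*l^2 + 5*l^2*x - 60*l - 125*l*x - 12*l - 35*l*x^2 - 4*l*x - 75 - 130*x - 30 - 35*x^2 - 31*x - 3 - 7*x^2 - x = l^2*(5*x + 15) + l*(-35*x^2 - 129*x - 72) - 42*x^2 - 162*x - 108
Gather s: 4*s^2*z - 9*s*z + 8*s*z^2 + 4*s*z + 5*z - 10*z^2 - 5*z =4*s^2*z + s*(8*z^2 - 5*z) - 10*z^2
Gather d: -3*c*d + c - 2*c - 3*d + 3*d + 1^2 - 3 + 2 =-3*c*d - c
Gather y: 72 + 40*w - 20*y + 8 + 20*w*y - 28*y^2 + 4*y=40*w - 28*y^2 + y*(20*w - 16) + 80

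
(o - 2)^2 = o^2 - 4*o + 4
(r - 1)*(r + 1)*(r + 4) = r^3 + 4*r^2 - r - 4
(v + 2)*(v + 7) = v^2 + 9*v + 14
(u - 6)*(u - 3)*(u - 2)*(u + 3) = u^4 - 8*u^3 + 3*u^2 + 72*u - 108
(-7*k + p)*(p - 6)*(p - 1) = -7*k*p^2 + 49*k*p - 42*k + p^3 - 7*p^2 + 6*p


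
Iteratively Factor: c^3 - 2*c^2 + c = (c - 1)*(c^2 - c) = (c - 1)^2*(c)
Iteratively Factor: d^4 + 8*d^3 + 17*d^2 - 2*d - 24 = (d - 1)*(d^3 + 9*d^2 + 26*d + 24) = (d - 1)*(d + 2)*(d^2 + 7*d + 12) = (d - 1)*(d + 2)*(d + 3)*(d + 4)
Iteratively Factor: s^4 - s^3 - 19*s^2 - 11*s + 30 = (s - 1)*(s^3 - 19*s - 30) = (s - 5)*(s - 1)*(s^2 + 5*s + 6) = (s - 5)*(s - 1)*(s + 2)*(s + 3)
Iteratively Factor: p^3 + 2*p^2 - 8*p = (p - 2)*(p^2 + 4*p) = (p - 2)*(p + 4)*(p)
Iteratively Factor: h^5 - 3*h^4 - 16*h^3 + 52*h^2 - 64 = (h + 4)*(h^4 - 7*h^3 + 12*h^2 + 4*h - 16) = (h - 4)*(h + 4)*(h^3 - 3*h^2 + 4) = (h - 4)*(h - 2)*(h + 4)*(h^2 - h - 2) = (h - 4)*(h - 2)^2*(h + 4)*(h + 1)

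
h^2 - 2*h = h*(h - 2)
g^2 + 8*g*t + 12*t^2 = (g + 2*t)*(g + 6*t)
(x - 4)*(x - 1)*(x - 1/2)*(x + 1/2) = x^4 - 5*x^3 + 15*x^2/4 + 5*x/4 - 1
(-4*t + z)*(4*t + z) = -16*t^2 + z^2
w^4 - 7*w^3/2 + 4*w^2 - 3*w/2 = w*(w - 3/2)*(w - 1)^2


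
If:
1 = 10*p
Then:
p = 1/10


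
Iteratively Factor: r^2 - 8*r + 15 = (r - 5)*(r - 3)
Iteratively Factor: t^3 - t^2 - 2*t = (t + 1)*(t^2 - 2*t) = (t - 2)*(t + 1)*(t)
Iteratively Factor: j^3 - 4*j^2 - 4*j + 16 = (j + 2)*(j^2 - 6*j + 8) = (j - 2)*(j + 2)*(j - 4)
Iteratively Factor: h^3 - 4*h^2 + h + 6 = (h + 1)*(h^2 - 5*h + 6) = (h - 3)*(h + 1)*(h - 2)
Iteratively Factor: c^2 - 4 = (c - 2)*(c + 2)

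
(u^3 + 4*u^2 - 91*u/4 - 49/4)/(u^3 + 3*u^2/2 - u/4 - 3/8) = 2*(2*u^2 + 7*u - 49)/(4*u^2 + 4*u - 3)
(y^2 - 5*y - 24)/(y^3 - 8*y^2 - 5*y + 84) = (y - 8)/(y^2 - 11*y + 28)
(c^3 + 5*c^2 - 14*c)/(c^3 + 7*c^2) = (c - 2)/c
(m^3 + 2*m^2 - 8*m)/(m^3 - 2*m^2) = (m + 4)/m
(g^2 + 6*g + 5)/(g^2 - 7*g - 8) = (g + 5)/(g - 8)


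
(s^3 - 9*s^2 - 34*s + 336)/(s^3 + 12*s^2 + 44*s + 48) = (s^2 - 15*s + 56)/(s^2 + 6*s + 8)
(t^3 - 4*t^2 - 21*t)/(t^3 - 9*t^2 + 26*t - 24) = t*(t^2 - 4*t - 21)/(t^3 - 9*t^2 + 26*t - 24)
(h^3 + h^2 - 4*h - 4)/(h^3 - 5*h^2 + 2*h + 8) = (h + 2)/(h - 4)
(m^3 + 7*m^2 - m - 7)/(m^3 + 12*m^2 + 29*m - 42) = (m + 1)/(m + 6)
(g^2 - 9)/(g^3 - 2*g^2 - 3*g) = (g + 3)/(g*(g + 1))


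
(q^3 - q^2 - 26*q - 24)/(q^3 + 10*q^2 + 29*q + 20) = (q - 6)/(q + 5)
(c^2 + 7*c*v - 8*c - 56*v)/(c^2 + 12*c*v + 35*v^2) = (c - 8)/(c + 5*v)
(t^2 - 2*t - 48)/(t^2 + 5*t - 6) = (t - 8)/(t - 1)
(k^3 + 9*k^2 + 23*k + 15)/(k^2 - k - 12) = (k^2 + 6*k + 5)/(k - 4)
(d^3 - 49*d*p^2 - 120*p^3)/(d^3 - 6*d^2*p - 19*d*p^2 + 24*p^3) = (-d - 5*p)/(-d + p)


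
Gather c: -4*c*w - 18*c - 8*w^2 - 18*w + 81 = c*(-4*w - 18) - 8*w^2 - 18*w + 81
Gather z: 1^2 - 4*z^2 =1 - 4*z^2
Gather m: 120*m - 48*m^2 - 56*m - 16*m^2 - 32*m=-64*m^2 + 32*m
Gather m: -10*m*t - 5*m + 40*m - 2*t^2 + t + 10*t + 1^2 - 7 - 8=m*(35 - 10*t) - 2*t^2 + 11*t - 14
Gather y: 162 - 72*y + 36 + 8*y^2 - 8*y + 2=8*y^2 - 80*y + 200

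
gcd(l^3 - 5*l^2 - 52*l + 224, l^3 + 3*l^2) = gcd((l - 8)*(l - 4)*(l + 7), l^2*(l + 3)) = 1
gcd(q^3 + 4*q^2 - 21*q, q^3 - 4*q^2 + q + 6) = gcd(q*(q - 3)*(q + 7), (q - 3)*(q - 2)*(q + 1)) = q - 3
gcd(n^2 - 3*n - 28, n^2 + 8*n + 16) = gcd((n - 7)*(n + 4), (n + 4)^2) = n + 4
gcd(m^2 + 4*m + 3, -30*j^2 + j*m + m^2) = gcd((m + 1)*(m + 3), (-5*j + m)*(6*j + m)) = 1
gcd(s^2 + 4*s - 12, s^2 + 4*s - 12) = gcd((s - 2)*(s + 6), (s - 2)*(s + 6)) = s^2 + 4*s - 12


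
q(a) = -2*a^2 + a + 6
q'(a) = 1 - 4*a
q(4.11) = -23.67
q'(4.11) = -15.44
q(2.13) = -0.94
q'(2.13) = -7.52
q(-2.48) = -8.78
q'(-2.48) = 10.92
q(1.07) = 4.78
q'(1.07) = -3.28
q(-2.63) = -10.46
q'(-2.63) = 11.52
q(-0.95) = 3.24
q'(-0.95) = 4.80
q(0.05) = 6.04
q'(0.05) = 0.80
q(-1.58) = -0.57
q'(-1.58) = 7.32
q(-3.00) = -15.00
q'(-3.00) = 13.00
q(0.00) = 6.00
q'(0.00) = 1.00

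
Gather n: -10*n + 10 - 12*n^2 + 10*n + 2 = 12 - 12*n^2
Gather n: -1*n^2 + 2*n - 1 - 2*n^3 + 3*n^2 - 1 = -2*n^3 + 2*n^2 + 2*n - 2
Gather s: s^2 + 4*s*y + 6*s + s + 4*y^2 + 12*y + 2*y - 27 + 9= s^2 + s*(4*y + 7) + 4*y^2 + 14*y - 18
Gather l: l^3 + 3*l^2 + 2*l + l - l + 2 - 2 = l^3 + 3*l^2 + 2*l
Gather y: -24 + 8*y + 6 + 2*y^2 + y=2*y^2 + 9*y - 18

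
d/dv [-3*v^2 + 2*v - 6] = 2 - 6*v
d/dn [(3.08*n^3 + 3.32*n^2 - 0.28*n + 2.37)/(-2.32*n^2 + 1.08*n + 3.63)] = (-7.1456*n^4 + 6.6528*n^3 + 36.4772*n^2 + 35.1*n - 3.576)/(5.3824*n^4 - 5.0112*n^3 - 15.6768*n^2 + 7.8408*n + 13.1769)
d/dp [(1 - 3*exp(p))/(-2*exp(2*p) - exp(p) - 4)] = (-(3*exp(p) - 1)*(4*exp(p) + 1) + 6*exp(2*p) + 3*exp(p) + 12)*exp(p)/(2*exp(2*p) + exp(p) + 4)^2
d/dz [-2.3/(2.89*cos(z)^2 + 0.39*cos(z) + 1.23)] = -(13.294*cos(z) + 0.897)*sin(z)/(2.89*cos(z)^2 + 0.39*cos(z) + 1.23)^2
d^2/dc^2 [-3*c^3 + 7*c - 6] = -18*c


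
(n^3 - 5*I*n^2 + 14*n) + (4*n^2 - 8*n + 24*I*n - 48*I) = n^3 + 4*n^2 - 5*I*n^2 + 6*n + 24*I*n - 48*I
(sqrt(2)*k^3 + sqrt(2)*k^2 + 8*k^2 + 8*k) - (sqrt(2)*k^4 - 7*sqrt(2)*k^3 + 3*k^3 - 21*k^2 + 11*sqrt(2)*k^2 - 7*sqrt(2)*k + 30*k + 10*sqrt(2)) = -sqrt(2)*k^4 - 3*k^3 + 8*sqrt(2)*k^3 - 10*sqrt(2)*k^2 + 29*k^2 - 22*k + 7*sqrt(2)*k - 10*sqrt(2)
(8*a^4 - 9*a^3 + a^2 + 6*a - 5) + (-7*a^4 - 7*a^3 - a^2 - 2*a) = a^4 - 16*a^3 + 4*a - 5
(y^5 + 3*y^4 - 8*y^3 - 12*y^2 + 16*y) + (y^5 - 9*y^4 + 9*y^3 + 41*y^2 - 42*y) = 2*y^5 - 6*y^4 + y^3 + 29*y^2 - 26*y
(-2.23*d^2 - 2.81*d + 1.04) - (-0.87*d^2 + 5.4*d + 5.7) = -1.36*d^2 - 8.21*d - 4.66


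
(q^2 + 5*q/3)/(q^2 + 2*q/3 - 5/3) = q/(q - 1)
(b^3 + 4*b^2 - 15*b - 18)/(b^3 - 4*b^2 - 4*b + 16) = (b^3 + 4*b^2 - 15*b - 18)/(b^3 - 4*b^2 - 4*b + 16)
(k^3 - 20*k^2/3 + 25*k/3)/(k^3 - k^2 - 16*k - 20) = k*(3*k - 5)/(3*(k^2 + 4*k + 4))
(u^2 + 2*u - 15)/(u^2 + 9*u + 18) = (u^2 + 2*u - 15)/(u^2 + 9*u + 18)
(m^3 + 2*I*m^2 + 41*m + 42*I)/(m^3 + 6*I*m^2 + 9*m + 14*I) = (m - 6*I)/(m - 2*I)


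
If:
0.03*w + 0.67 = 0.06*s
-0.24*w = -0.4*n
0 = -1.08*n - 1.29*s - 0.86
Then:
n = -7.08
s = 5.26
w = -11.81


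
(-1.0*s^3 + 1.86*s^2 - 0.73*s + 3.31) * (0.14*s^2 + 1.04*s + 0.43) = -0.14*s^5 - 0.7796*s^4 + 1.4022*s^3 + 0.504*s^2 + 3.1285*s + 1.4233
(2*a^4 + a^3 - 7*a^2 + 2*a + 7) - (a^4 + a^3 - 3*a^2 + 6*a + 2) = a^4 - 4*a^2 - 4*a + 5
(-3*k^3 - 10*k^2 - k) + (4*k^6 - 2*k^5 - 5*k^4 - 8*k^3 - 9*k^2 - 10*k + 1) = 4*k^6 - 2*k^5 - 5*k^4 - 11*k^3 - 19*k^2 - 11*k + 1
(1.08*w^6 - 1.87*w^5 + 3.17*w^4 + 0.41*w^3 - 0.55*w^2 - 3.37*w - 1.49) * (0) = 0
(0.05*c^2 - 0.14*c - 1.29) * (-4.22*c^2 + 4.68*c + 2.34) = -0.211*c^4 + 0.8248*c^3 + 4.9056*c^2 - 6.3648*c - 3.0186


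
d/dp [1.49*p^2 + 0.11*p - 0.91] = 2.98*p + 0.11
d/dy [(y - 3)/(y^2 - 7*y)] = (-y^2 + 6*y - 21)/(y^2*(y^2 - 14*y + 49))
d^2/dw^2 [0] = 0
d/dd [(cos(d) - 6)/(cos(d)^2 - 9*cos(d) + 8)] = (cos(d)^2 - 12*cos(d) + 46)*sin(d)/(cos(d)^2 - 9*cos(d) + 8)^2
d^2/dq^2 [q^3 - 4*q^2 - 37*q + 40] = 6*q - 8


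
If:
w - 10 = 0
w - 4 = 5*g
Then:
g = 6/5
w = 10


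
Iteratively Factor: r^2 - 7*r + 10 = (r - 5)*(r - 2)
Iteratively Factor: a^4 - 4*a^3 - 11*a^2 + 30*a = (a + 3)*(a^3 - 7*a^2 + 10*a) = (a - 5)*(a + 3)*(a^2 - 2*a) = (a - 5)*(a - 2)*(a + 3)*(a)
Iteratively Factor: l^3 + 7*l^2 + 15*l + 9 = (l + 1)*(l^2 + 6*l + 9) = (l + 1)*(l + 3)*(l + 3)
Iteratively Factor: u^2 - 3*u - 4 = (u + 1)*(u - 4)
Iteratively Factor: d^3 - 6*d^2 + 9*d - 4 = (d - 1)*(d^2 - 5*d + 4) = (d - 1)^2*(d - 4)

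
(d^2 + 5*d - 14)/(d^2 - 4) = (d + 7)/(d + 2)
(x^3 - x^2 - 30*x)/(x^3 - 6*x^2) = (x + 5)/x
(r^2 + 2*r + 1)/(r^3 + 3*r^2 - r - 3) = (r + 1)/(r^2 + 2*r - 3)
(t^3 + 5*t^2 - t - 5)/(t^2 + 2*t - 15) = (t^2 - 1)/(t - 3)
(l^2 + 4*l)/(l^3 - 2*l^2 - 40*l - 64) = l/(l^2 - 6*l - 16)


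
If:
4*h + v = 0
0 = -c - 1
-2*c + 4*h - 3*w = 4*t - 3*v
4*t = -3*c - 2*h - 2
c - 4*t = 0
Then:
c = -1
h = 1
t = -1/4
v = -4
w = -5/3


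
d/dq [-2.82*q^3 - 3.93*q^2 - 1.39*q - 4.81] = -8.46*q^2 - 7.86*q - 1.39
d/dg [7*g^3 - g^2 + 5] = g*(21*g - 2)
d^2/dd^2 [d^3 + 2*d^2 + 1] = 6*d + 4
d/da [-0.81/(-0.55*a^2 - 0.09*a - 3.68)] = (-0.891*a - 0.0729)/(0.55*a^2 + 0.09*a + 3.68)^2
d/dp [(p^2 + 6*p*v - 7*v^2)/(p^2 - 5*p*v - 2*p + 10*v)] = (2*(p + 3*v)*(p^2 - 5*p*v - 2*p + 10*v) + (-2*p + 5*v + 2)*(p^2 + 6*p*v - 7*v^2))/(p^2 - 5*p*v - 2*p + 10*v)^2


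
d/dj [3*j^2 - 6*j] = 6*j - 6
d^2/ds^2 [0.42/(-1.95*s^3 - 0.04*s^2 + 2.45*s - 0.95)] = ((4.914*s + 0.0336)*(1.95*s^3 + 0.04*s^2 - 2.45*s + 0.95) - 0.42*(5.85*s^2 + 0.08*s - 2.45)*(11.7*s^2 + 0.16*s - 4.9))/(1.95*s^3 + 0.04*s^2 - 2.45*s + 0.95)^3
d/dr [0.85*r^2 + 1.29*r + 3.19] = 1.7*r + 1.29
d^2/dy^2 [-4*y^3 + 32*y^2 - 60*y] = 64 - 24*y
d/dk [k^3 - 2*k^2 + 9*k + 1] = 3*k^2 - 4*k + 9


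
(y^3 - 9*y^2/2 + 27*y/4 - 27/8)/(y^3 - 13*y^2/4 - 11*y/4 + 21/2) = (8*y^3 - 36*y^2 + 54*y - 27)/(2*(4*y^3 - 13*y^2 - 11*y + 42))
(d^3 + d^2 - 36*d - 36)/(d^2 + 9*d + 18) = (d^2 - 5*d - 6)/(d + 3)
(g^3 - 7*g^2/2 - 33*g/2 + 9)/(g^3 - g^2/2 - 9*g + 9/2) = (g - 6)/(g - 3)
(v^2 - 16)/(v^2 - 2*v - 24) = (v - 4)/(v - 6)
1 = 1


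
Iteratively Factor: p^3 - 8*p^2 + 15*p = (p - 3)*(p^2 - 5*p) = (p - 5)*(p - 3)*(p)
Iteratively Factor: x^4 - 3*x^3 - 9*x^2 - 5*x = (x)*(x^3 - 3*x^2 - 9*x - 5) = x*(x + 1)*(x^2 - 4*x - 5) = x*(x - 5)*(x + 1)*(x + 1)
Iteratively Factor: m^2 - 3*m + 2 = (m - 1)*(m - 2)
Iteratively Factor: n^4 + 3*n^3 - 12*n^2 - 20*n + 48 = (n + 4)*(n^3 - n^2 - 8*n + 12) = (n - 2)*(n + 4)*(n^2 + n - 6) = (n - 2)^2*(n + 4)*(n + 3)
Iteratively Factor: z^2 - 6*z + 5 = (z - 5)*(z - 1)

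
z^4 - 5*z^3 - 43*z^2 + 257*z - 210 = (z - 6)*(z - 5)*(z - 1)*(z + 7)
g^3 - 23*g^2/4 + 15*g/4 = g*(g - 5)*(g - 3/4)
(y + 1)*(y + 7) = y^2 + 8*y + 7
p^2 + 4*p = p*(p + 4)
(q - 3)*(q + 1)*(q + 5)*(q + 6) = q^4 + 9*q^3 + 5*q^2 - 93*q - 90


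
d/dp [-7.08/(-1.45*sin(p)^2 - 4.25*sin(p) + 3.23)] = -(20.532*sin(p) + 30.09)*cos(p)/(1.45*sin(p)^2 + 4.25*sin(p) - 3.23)^2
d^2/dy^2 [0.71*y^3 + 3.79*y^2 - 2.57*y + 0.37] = 4.26*y + 7.58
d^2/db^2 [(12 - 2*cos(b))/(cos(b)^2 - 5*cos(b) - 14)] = 2*(-9*sin(b)^4*cos(b) + 19*sin(b)^4 - 558*sin(b)^2 - 961*cos(b)/2 - 45*cos(3*b) + cos(5*b)/2 - 69)/(sin(b)^2 + 5*cos(b) + 13)^3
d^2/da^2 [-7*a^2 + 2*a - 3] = -14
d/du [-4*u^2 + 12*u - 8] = 12 - 8*u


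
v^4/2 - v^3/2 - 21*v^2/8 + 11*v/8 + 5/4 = (v/2 + 1)*(v - 5/2)*(v - 1)*(v + 1/2)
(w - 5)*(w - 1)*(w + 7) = w^3 + w^2 - 37*w + 35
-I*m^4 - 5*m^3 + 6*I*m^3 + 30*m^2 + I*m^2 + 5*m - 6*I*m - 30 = (m - 6)*(m + 1)*(m - 5*I)*(-I*m + I)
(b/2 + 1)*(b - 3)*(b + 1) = b^3/2 - 7*b/2 - 3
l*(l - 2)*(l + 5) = l^3 + 3*l^2 - 10*l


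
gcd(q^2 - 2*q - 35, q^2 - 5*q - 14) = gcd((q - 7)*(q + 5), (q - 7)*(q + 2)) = q - 7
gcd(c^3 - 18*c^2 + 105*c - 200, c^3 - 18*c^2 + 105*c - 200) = c^3 - 18*c^2 + 105*c - 200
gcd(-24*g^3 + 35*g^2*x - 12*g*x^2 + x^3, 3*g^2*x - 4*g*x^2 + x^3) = 3*g^2 - 4*g*x + x^2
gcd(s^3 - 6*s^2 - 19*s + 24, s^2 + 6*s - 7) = s - 1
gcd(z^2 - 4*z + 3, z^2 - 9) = z - 3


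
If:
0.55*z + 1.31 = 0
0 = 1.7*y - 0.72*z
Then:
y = -1.01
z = -2.38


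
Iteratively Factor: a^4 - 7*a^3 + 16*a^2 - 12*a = (a - 3)*(a^3 - 4*a^2 + 4*a) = (a - 3)*(a - 2)*(a^2 - 2*a) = a*(a - 3)*(a - 2)*(a - 2)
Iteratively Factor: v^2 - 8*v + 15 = (v - 5)*(v - 3)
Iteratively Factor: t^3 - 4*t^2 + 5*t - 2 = (t - 1)*(t^2 - 3*t + 2) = (t - 2)*(t - 1)*(t - 1)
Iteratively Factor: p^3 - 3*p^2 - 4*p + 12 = (p - 2)*(p^2 - p - 6) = (p - 2)*(p + 2)*(p - 3)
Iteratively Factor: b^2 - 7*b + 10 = (b - 5)*(b - 2)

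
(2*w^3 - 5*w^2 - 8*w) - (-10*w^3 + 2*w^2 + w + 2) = 12*w^3 - 7*w^2 - 9*w - 2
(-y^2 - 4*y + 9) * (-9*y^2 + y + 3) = 9*y^4 + 35*y^3 - 88*y^2 - 3*y + 27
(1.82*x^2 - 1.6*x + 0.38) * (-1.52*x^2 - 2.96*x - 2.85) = -2.7664*x^4 - 2.9552*x^3 - 1.0286*x^2 + 3.4352*x - 1.083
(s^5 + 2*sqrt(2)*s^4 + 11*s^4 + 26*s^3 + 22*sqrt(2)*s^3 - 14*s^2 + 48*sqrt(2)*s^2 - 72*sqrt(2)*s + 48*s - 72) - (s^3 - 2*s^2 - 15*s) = s^5 + 2*sqrt(2)*s^4 + 11*s^4 + 25*s^3 + 22*sqrt(2)*s^3 - 12*s^2 + 48*sqrt(2)*s^2 - 72*sqrt(2)*s + 63*s - 72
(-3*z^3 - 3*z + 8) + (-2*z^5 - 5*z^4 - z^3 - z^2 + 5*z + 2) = -2*z^5 - 5*z^4 - 4*z^3 - z^2 + 2*z + 10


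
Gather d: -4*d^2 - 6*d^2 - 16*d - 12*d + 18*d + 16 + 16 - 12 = -10*d^2 - 10*d + 20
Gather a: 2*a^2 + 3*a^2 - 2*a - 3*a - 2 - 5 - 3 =5*a^2 - 5*a - 10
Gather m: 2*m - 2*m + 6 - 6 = 0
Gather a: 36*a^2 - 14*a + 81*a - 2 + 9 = 36*a^2 + 67*a + 7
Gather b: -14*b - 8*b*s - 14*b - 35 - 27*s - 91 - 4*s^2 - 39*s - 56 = b*(-8*s - 28) - 4*s^2 - 66*s - 182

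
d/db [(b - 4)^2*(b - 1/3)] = (b - 4)*(9*b - 14)/3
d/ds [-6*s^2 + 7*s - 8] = 7 - 12*s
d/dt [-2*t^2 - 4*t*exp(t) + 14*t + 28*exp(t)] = -4*t*exp(t) - 4*t + 24*exp(t) + 14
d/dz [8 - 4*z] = -4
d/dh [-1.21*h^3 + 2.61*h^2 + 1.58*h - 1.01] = -3.63*h^2 + 5.22*h + 1.58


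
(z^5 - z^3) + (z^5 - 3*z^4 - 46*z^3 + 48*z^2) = 2*z^5 - 3*z^4 - 47*z^3 + 48*z^2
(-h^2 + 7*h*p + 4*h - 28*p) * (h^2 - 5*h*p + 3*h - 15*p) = -h^4 + 12*h^3*p + h^3 - 35*h^2*p^2 - 12*h^2*p + 12*h^2 + 35*h*p^2 - 144*h*p + 420*p^2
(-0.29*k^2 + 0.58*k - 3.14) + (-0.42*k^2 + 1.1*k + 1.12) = -0.71*k^2 + 1.68*k - 2.02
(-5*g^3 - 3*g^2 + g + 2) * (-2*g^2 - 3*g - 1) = 10*g^5 + 21*g^4 + 12*g^3 - 4*g^2 - 7*g - 2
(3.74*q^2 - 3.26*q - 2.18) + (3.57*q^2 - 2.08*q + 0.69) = 7.31*q^2 - 5.34*q - 1.49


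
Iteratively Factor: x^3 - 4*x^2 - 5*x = (x)*(x^2 - 4*x - 5) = x*(x - 5)*(x + 1)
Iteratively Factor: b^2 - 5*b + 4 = (b - 1)*(b - 4)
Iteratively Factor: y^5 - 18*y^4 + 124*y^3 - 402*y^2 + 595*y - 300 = (y - 5)*(y^4 - 13*y^3 + 59*y^2 - 107*y + 60) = (y - 5)*(y - 1)*(y^3 - 12*y^2 + 47*y - 60) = (y - 5)*(y - 3)*(y - 1)*(y^2 - 9*y + 20) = (y - 5)^2*(y - 3)*(y - 1)*(y - 4)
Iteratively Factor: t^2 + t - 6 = (t - 2)*(t + 3)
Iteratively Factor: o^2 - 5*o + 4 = (o - 1)*(o - 4)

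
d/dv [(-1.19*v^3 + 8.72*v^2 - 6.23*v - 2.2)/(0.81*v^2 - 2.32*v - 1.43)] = (-0.9639*v^4 + 5.5216*v^3 - 10.079*v^2 - 21.3752*v + 3.8049)/(0.6561*v^4 - 3.7584*v^3 + 3.0658*v^2 + 6.6352*v + 2.0449)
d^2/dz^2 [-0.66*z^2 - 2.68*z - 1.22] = -1.32000000000000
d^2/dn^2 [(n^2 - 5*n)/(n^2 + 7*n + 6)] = 12*(-2*n^3 - 3*n^2 + 15*n + 41)/(n^6 + 21*n^5 + 165*n^4 + 595*n^3 + 990*n^2 + 756*n + 216)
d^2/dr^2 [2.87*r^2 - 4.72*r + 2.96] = 5.74000000000000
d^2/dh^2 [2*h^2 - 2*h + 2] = 4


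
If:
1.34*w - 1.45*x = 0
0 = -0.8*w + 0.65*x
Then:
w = 0.00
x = 0.00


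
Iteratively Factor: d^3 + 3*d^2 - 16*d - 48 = (d - 4)*(d^2 + 7*d + 12) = (d - 4)*(d + 3)*(d + 4)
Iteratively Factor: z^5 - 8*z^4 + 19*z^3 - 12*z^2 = (z - 3)*(z^4 - 5*z^3 + 4*z^2) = (z - 4)*(z - 3)*(z^3 - z^2) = z*(z - 4)*(z - 3)*(z^2 - z) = z^2*(z - 4)*(z - 3)*(z - 1)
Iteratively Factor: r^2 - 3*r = (r - 3)*(r)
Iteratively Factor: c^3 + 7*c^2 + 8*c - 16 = (c + 4)*(c^2 + 3*c - 4) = (c - 1)*(c + 4)*(c + 4)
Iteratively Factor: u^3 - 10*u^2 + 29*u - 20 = (u - 1)*(u^2 - 9*u + 20) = (u - 4)*(u - 1)*(u - 5)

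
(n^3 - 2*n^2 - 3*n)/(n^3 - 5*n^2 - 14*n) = (-n^2 + 2*n + 3)/(-n^2 + 5*n + 14)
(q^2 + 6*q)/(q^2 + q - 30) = q/(q - 5)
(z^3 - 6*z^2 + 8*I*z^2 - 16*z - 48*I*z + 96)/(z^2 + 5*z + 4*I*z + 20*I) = (z^2 + z*(-6 + 4*I) - 24*I)/(z + 5)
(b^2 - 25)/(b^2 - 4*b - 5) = (b + 5)/(b + 1)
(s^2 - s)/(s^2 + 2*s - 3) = s/(s + 3)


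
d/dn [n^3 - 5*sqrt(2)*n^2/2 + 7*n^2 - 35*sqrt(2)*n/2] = 3*n^2 - 5*sqrt(2)*n + 14*n - 35*sqrt(2)/2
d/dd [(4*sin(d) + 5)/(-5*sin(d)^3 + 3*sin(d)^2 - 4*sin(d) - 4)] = (63*sin(d)^2 - 10*sin(3*d) + 4)*cos(d)/(5*sin(d)^3 - 3*sin(d)^2 + 4*sin(d) + 4)^2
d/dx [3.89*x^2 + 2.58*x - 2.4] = 7.78*x + 2.58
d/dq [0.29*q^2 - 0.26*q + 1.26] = 0.58*q - 0.26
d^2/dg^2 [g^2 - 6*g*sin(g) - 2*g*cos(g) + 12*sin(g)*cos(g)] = 6*g*sin(g) + 2*g*cos(g) + 4*sin(g) - 24*sin(2*g) - 12*cos(g) + 2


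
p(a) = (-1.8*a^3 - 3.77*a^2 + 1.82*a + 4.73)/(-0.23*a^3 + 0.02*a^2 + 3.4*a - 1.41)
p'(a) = (-5.4*a^2 - 7.54*a + 1.82)/(-0.23*a^3 + 0.02*a^2 + 3.4*a - 1.41) + (0.69*a^2 - 0.04*a - 3.4)*(-1.8*a^3 - 3.77*a^2 + 1.82*a + 4.73)/(-0.23*a^3 + 0.02*a^2 + 3.4*a - 1.41)^2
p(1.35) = -1.55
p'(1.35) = -5.58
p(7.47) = 13.32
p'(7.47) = -1.52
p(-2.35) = -0.47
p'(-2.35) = 1.67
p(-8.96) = 7.25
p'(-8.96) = 0.12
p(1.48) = -2.28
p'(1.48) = -5.73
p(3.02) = -27.26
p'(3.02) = -53.88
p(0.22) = -7.43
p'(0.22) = -37.64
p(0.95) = 0.92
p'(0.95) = -7.81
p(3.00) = -26.21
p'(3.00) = -50.69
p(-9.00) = 7.25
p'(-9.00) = 0.11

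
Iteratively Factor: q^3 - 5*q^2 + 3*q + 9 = (q - 3)*(q^2 - 2*q - 3) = (q - 3)*(q + 1)*(q - 3)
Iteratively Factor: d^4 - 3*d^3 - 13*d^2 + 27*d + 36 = (d - 4)*(d^3 + d^2 - 9*d - 9) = (d - 4)*(d + 1)*(d^2 - 9) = (d - 4)*(d + 1)*(d + 3)*(d - 3)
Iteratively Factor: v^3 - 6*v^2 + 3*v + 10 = (v + 1)*(v^2 - 7*v + 10) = (v - 2)*(v + 1)*(v - 5)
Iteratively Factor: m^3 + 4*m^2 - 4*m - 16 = (m + 4)*(m^2 - 4) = (m - 2)*(m + 4)*(m + 2)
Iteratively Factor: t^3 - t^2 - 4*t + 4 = (t - 2)*(t^2 + t - 2) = (t - 2)*(t + 2)*(t - 1)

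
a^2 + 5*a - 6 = (a - 1)*(a + 6)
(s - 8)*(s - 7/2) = s^2 - 23*s/2 + 28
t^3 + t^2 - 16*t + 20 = (t - 2)^2*(t + 5)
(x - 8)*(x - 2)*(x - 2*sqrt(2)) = x^3 - 10*x^2 - 2*sqrt(2)*x^2 + 16*x + 20*sqrt(2)*x - 32*sqrt(2)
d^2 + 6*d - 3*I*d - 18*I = (d + 6)*(d - 3*I)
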